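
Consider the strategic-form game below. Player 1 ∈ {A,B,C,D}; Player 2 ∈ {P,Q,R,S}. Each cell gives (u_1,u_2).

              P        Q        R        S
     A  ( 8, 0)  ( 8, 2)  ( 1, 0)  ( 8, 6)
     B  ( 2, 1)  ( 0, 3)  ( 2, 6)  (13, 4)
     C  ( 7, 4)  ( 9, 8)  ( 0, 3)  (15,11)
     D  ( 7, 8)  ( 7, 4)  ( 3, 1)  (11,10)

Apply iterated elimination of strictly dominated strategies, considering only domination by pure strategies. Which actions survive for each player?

P2 drop P (S beats it: A:6>0 B:4>1 C:11>4 D:10>8)
P2 drop Q (S beats it: A:6>2 B:4>3 C:11>8 D:10>4)
P1 drop A (B beats it: R:2>1 S:13>8)
P1→{B,C,D} P2→{R,S}

IESDS → P1:{B,C,D} P2:{R,S}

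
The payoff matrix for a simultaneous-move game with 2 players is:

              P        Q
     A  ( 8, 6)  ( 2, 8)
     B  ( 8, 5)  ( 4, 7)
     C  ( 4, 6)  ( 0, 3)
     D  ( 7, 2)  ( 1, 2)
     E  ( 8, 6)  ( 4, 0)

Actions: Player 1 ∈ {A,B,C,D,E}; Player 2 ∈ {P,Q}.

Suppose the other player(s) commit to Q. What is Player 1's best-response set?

argmax u_1 = {B,E}

u_1(A vs Q) = 2
u_1(B vs Q) = 4
u_1(C vs Q) = 0
u_1(D vs Q) = 1
u_1(E vs Q) = 4
max payoff 4 at {B,E}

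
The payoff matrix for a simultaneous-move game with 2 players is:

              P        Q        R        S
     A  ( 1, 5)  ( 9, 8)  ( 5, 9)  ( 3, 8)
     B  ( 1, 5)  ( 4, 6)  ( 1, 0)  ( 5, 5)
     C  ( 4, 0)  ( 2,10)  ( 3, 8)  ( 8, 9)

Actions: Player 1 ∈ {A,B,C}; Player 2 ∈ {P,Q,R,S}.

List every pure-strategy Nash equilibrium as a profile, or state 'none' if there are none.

(A,P): not NE [P1→C gives 4>1; P2→R gives 9>5]
(A,Q): not NE [P2→R gives 9>8]
(A,R): NE
(A,S): not NE [P1→C gives 8>3; P2→R gives 9>8]
(B,P): not NE [P1→C gives 4>1; P2→Q gives 6>5]
(B,Q): not NE [P1→A gives 9>4]
(B,R): not NE [P1→A gives 5>1; P2→Q gives 6>0]
(B,S): not NE [P1→C gives 8>5; P2→Q gives 6>5]
(C,P): not NE [P2→Q gives 10>0]
(C,Q): not NE [P1→A gives 9>2]
(C,R): not NE [P1→A gives 5>3; P2→Q gives 10>8]
(C,S): not NE [P2→Q gives 10>9]

NE set: (A,R)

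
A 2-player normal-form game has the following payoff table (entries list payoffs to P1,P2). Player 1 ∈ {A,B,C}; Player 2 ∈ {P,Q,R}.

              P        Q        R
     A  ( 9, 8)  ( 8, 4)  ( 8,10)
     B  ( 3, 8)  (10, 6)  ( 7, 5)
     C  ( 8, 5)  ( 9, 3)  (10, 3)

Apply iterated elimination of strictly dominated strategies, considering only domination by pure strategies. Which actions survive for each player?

IESDS → P1:{A,C} P2:{P,R}

P2 drop Q (P beats it: A:8>4 B:8>6 C:5>3)
P1 drop B (A beats it: P:9>3 R:8>7)
P1→{A,C} P2→{P,R}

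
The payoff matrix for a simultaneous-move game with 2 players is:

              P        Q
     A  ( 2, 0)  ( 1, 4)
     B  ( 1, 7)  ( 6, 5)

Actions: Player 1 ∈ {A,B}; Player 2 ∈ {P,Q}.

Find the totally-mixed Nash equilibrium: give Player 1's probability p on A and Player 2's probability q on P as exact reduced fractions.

(p,q) = (1/3, 5/6)

P1 indiff ⇒ q·2+(1-q)·1 = q·1+(1-q)·6 ⇒ q(1) = (1-q)(5) ⇒ q = 5/6
P2 indiff ⇒ p·0+(1-p)·7 = p·4+(1-p)·5 ⇒ p(-4) = (1-p)(-2) ⇒ p = 1/3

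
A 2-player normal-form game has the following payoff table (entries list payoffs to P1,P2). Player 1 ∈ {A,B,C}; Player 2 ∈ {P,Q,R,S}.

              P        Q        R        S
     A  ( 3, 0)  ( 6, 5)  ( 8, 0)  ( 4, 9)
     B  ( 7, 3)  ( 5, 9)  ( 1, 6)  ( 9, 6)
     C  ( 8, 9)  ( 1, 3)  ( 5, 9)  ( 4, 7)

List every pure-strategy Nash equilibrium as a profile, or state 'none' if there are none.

NE set: (C,P)

(A,P): not NE [P1→C gives 8>3; P2→S gives 9>0]
(A,Q): not NE [P2→S gives 9>5]
(A,R): not NE [P2→S gives 9>0]
(A,S): not NE [P1→B gives 9>4]
(B,P): not NE [P1→C gives 8>7; P2→Q gives 9>3]
(B,Q): not NE [P1→A gives 6>5]
(B,R): not NE [P1→A gives 8>1; P2→Q gives 9>6]
(B,S): not NE [P2→Q gives 9>6]
(C,P): NE
(C,Q): not NE [P1→A gives 6>1; P2→R gives 9>3]
(C,R): not NE [P1→A gives 8>5]
(C,S): not NE [P1→B gives 9>4; P2→R gives 9>7]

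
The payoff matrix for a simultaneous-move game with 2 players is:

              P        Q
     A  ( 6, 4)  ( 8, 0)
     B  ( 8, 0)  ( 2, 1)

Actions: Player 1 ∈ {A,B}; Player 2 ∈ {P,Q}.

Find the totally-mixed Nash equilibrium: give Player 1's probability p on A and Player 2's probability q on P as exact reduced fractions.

P1 mixes 1/5 on A; P2 mixes 3/4 on P

P1 indiff ⇒ q·6+(1-q)·8 = q·8+(1-q)·2 ⇒ q(-2) = (1-q)(-6) ⇒ q = 3/4
P2 indiff ⇒ p·4+(1-p)·0 = p·0+(1-p)·1 ⇒ p(4) = (1-p)(1) ⇒ p = 1/5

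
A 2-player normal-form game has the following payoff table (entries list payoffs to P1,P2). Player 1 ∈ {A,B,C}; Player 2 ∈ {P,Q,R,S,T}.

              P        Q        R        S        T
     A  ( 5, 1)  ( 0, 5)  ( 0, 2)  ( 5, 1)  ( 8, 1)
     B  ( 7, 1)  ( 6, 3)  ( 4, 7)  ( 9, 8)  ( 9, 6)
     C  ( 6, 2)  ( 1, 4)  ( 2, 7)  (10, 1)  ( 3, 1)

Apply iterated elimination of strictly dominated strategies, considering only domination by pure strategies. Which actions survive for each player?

Survivors P1:{B,C} P2:{R,S}

P1 drop A (B beats it: P:7>5 Q:6>0 R:4>0 S:9>5 T:9>8)
P2 drop P (Q beats it: B:3>1 C:4>2)
P2 drop Q (R beats it: B:7>3 C:7>4)
P2 drop T (R beats it: B:7>6 C:7>1)
P1→{B,C} P2→{R,S}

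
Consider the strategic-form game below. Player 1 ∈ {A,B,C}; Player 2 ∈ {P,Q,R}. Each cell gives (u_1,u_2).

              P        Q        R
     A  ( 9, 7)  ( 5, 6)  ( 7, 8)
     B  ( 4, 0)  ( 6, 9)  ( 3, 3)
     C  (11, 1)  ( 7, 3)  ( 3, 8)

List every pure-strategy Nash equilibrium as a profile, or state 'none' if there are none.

(A,P): not NE [P1→C gives 11>9; P2→R gives 8>7]
(A,Q): not NE [P1→C gives 7>5; P2→R gives 8>6]
(A,R): NE
(B,P): not NE [P1→C gives 11>4; P2→Q gives 9>0]
(B,Q): not NE [P1→C gives 7>6]
(B,R): not NE [P1→A gives 7>3; P2→Q gives 9>3]
(C,P): not NE [P2→R gives 8>1]
(C,Q): not NE [P2→R gives 8>3]
(C,R): not NE [P1→A gives 7>3]

NE set: (A,R)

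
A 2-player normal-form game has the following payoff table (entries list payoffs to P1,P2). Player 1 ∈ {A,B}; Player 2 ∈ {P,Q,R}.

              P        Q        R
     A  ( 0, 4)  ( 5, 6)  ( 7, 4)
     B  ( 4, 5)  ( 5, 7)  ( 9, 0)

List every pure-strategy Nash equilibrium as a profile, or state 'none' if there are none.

Nash profiles: (A,Q), (B,Q)

(A,P): not NE [P1→B gives 4>0; P2→Q gives 6>4]
(A,Q): NE
(A,R): not NE [P1→B gives 9>7; P2→Q gives 6>4]
(B,P): not NE [P2→Q gives 7>5]
(B,Q): NE
(B,R): not NE [P2→Q gives 7>0]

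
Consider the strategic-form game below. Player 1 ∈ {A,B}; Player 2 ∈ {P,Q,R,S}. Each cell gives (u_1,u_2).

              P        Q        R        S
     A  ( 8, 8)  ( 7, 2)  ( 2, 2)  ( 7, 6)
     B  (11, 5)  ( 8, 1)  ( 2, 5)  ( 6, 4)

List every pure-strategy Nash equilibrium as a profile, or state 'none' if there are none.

(A,P): not NE [P1→B gives 11>8]
(A,Q): not NE [P1→B gives 8>7; P2→P gives 8>2]
(A,R): not NE [P2→P gives 8>2]
(A,S): not NE [P2→P gives 8>6]
(B,P): NE
(B,Q): not NE [P2→R gives 5>1]
(B,R): NE
(B,S): not NE [P1→A gives 7>6; P2→R gives 5>4]

NE set: (B,P), (B,R)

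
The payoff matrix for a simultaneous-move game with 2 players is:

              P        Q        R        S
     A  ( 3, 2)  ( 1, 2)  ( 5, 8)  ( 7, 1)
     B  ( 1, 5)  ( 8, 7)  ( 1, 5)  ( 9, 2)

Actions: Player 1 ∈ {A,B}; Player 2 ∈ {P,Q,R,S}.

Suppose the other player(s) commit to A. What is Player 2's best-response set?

u_2(P vs A) = 2
u_2(Q vs A) = 2
u_2(R vs A) = 8
u_2(S vs A) = 1
max payoff 8 at {R}

argmax u_2 = {R}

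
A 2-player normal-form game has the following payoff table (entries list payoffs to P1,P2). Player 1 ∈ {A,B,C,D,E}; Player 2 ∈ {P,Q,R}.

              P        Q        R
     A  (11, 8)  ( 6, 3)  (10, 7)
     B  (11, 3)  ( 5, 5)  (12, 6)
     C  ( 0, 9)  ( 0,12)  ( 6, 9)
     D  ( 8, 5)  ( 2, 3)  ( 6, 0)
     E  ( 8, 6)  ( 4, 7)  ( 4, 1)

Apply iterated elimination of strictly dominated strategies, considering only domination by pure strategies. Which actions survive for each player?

P1 drop C (A beats it: P:11>0 Q:6>0 R:10>6)
P1 drop D (A beats it: P:11>8 Q:6>2 R:10>6)
P1 drop E (A beats it: P:11>8 Q:6>4 R:10>4)
P2 drop Q (R beats it: A:7>3 B:6>5)
P1→{A,B} P2→{P,R}

Survivors P1:{A,B} P2:{P,R}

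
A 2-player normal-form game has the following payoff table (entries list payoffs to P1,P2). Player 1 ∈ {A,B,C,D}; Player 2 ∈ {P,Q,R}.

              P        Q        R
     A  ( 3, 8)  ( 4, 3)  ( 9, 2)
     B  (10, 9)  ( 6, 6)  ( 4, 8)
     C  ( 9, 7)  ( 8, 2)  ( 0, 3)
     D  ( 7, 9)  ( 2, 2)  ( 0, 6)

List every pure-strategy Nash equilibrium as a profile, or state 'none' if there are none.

Nash profiles: (B,P)

(A,P): not NE [P1→B gives 10>3]
(A,Q): not NE [P1→C gives 8>4; P2→P gives 8>3]
(A,R): not NE [P2→P gives 8>2]
(B,P): NE
(B,Q): not NE [P1→C gives 8>6; P2→P gives 9>6]
(B,R): not NE [P1→A gives 9>4; P2→P gives 9>8]
(C,P): not NE [P1→B gives 10>9]
(C,Q): not NE [P2→P gives 7>2]
(C,R): not NE [P1→A gives 9>0; P2→P gives 7>3]
(D,P): not NE [P1→B gives 10>7]
(D,Q): not NE [P1→C gives 8>2; P2→P gives 9>2]
(D,R): not NE [P1→A gives 9>0; P2→P gives 9>6]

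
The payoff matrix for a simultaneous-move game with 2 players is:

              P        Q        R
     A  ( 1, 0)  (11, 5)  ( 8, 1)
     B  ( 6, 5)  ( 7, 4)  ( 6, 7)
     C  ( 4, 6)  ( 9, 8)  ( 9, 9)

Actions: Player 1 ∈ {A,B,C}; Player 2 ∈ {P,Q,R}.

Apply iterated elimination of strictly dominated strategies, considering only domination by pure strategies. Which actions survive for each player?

IESDS → P1:{A,C} P2:{Q,R}

P2 drop P (R beats it: A:1>0 B:7>5 C:9>6)
P1 drop B (A beats it: Q:11>7 R:8>6)
P1→{A,C} P2→{Q,R}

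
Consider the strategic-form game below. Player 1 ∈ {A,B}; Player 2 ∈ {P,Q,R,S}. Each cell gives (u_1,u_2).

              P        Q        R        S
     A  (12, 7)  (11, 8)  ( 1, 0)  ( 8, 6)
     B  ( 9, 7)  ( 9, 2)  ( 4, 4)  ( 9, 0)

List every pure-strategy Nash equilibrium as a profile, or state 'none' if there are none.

NE set: (A,Q)

(A,P): not NE [P2→Q gives 8>7]
(A,Q): NE
(A,R): not NE [P1→B gives 4>1; P2→Q gives 8>0]
(A,S): not NE [P1→B gives 9>8; P2→Q gives 8>6]
(B,P): not NE [P1→A gives 12>9]
(B,Q): not NE [P1→A gives 11>9; P2→P gives 7>2]
(B,R): not NE [P2→P gives 7>4]
(B,S): not NE [P2→P gives 7>0]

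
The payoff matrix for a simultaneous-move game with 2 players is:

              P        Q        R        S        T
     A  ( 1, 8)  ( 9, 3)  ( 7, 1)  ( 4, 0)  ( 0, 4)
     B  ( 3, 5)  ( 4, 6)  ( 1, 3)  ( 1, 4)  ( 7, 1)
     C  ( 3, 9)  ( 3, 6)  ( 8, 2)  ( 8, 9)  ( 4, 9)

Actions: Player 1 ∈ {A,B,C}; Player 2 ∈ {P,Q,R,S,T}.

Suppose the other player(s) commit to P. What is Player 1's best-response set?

u_1(A vs P) = 1
u_1(B vs P) = 3
u_1(C vs P) = 3
max payoff 3 at {B,C}

P1 best: {B,C}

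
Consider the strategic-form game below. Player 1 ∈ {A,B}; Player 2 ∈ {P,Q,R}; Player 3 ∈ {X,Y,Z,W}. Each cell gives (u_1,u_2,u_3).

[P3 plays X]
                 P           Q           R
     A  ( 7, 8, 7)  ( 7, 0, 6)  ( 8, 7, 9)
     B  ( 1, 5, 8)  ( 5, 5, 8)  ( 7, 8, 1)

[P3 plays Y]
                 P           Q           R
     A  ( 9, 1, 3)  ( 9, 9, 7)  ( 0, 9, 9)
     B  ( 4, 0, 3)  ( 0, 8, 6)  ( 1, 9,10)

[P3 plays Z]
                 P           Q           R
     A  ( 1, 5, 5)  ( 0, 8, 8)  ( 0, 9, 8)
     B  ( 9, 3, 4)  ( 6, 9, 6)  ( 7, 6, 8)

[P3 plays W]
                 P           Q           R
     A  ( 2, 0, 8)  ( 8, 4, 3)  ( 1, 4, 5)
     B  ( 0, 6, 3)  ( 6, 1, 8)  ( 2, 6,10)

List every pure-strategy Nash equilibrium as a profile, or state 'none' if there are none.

(A,P,X): not NE [P3→W gives 8>7]
(A,P,Y): not NE [P2→R gives 9>1; P3→W gives 8>3]
(A,P,Z): not NE [P1→B gives 9>1; P2→R gives 9>5; P3→W gives 8>5]
(A,P,W): not NE [P2→R gives 4>0]
(A,Q,X): not NE [P2→P gives 8>0; P3→Z gives 8>6]
(A,Q,Y): not NE [P3→Z gives 8>7]
(A,Q,Z): not NE [P1→B gives 6>0; P2→R gives 9>8]
(A,Q,W): not NE [P3→Z gives 8>3]
(A,R,X): not NE [P2→P gives 8>7]
(A,R,Y): not NE [P1→B gives 1>0]
(A,R,Z): not NE [P1→B gives 7>0; P3→Y gives 9>8]
(A,R,W): not NE [P1→B gives 2>1; P3→Y gives 9>5]
(B,P,X): not NE [P1→A gives 7>1; P2→R gives 8>5]
(B,P,Y): not NE [P1→A gives 9>4; P2→R gives 9>0; P3→X gives 8>3]
(B,P,Z): not NE [P2→Q gives 9>3; P3→X gives 8>4]
(B,P,W): not NE [P1→A gives 2>0; P3→X gives 8>3]
(B,Q,X): not NE [P1→A gives 7>5; P2→R gives 8>5]
(B,Q,Y): not NE [P1→A gives 9>0; P2→R gives 9>8; P3→W gives 8>6]
(B,Q,Z): not NE [P3→W gives 8>6]
(B,Q,W): not NE [P1→A gives 8>6; P2→R gives 6>1]
(B,R,X): not NE [P1→A gives 8>7; P3→W gives 10>1]
(B,R,Y): NE
(B,R,Z): not NE [P2→Q gives 9>6; P3→W gives 10>8]
(B,R,W): NE

Nash profiles: (B,R,Y), (B,R,W)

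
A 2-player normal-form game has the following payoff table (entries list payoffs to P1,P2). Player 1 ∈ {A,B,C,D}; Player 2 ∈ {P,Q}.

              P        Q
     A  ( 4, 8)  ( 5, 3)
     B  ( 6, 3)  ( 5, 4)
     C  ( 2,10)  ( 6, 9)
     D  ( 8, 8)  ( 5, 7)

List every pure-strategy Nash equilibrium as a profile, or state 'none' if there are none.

(A,P): not NE [P1→D gives 8>4]
(A,Q): not NE [P1→C gives 6>5; P2→P gives 8>3]
(B,P): not NE [P1→D gives 8>6; P2→Q gives 4>3]
(B,Q): not NE [P1→C gives 6>5]
(C,P): not NE [P1→D gives 8>2]
(C,Q): not NE [P2→P gives 10>9]
(D,P): NE
(D,Q): not NE [P1→C gives 6>5; P2→P gives 8>7]

NE set: (D,P)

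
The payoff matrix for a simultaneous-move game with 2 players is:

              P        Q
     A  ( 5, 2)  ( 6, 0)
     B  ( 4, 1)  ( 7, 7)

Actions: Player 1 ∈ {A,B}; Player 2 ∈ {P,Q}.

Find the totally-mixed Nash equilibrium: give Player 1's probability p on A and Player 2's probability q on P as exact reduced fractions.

P1 indiff ⇒ q·5+(1-q)·6 = q·4+(1-q)·7 ⇒ q(1) = (1-q)(1) ⇒ q = 1/2
P2 indiff ⇒ p·2+(1-p)·1 = p·0+(1-p)·7 ⇒ p(2) = (1-p)(6) ⇒ p = 3/4

(p,q) = (3/4, 1/2)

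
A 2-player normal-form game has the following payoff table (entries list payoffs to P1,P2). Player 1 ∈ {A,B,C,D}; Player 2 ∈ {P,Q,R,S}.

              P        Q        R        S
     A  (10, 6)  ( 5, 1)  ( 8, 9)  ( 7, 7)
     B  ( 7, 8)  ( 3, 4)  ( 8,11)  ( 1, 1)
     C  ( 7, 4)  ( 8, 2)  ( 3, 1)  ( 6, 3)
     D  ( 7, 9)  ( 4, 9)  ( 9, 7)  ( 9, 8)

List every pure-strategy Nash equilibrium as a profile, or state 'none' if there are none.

(A,P): not NE [P2→R gives 9>6]
(A,Q): not NE [P1→C gives 8>5; P2→R gives 9>1]
(A,R): not NE [P1→D gives 9>8]
(A,S): not NE [P1→D gives 9>7; P2→R gives 9>7]
(B,P): not NE [P1→A gives 10>7; P2→R gives 11>8]
(B,Q): not NE [P1→C gives 8>3; P2→R gives 11>4]
(B,R): not NE [P1→D gives 9>8]
(B,S): not NE [P1→D gives 9>1; P2→R gives 11>1]
(C,P): not NE [P1→A gives 10>7]
(C,Q): not NE [P2→P gives 4>2]
(C,R): not NE [P1→D gives 9>3; P2→P gives 4>1]
(C,S): not NE [P1→D gives 9>6; P2→P gives 4>3]
(D,P): not NE [P1→A gives 10>7]
(D,Q): not NE [P1→C gives 8>4]
(D,R): not NE [P2→Q gives 9>7]
(D,S): not NE [P2→Q gives 9>8]

Equilibria: none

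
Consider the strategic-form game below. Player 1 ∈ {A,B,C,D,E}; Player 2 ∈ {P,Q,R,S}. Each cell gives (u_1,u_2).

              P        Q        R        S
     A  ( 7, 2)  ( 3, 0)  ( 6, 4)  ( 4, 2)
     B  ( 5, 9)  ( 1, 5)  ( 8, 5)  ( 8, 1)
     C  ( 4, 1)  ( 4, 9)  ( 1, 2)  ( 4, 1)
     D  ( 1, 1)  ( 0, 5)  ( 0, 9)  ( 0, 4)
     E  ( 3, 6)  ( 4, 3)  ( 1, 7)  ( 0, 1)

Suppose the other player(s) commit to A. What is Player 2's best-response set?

BR_2 = {R}

u_2(P vs A) = 2
u_2(Q vs A) = 0
u_2(R vs A) = 4
u_2(S vs A) = 2
max payoff 4 at {R}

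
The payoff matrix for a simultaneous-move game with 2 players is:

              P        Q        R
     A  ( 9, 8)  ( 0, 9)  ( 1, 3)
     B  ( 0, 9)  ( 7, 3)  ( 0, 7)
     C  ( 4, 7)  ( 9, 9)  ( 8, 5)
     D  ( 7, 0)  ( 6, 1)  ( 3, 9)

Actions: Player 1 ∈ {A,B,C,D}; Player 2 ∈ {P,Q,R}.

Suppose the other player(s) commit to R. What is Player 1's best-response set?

u_1(A vs R) = 1
u_1(B vs R) = 0
u_1(C vs R) = 8
u_1(D vs R) = 3
max payoff 8 at {C}

BR_1 = {C}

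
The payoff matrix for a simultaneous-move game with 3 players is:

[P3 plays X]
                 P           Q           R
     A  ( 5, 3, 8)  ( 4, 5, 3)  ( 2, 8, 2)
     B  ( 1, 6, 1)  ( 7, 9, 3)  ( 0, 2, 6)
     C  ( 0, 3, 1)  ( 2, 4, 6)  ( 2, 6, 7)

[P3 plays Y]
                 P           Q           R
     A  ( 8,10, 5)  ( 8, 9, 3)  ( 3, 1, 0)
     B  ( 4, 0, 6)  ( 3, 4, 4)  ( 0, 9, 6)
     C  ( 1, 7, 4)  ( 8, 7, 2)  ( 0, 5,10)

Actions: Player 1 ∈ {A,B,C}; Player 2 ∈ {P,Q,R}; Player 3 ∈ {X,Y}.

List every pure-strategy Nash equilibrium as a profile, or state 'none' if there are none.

Nash profiles: (A,R,X)

(A,P,X): not NE [P2→R gives 8>3]
(A,P,Y): not NE [P3→X gives 8>5]
(A,Q,X): not NE [P1→B gives 7>4; P2→R gives 8>5]
(A,Q,Y): not NE [P2→P gives 10>9]
(A,R,X): NE
(A,R,Y): not NE [P2→P gives 10>1; P3→X gives 2>0]
(B,P,X): not NE [P1→A gives 5>1; P2→Q gives 9>6; P3→Y gives 6>1]
(B,P,Y): not NE [P1→A gives 8>4; P2→R gives 9>0]
(B,Q,X): not NE [P3→Y gives 4>3]
(B,Q,Y): not NE [P1→C gives 8>3; P2→R gives 9>4]
(B,R,X): not NE [P1→C gives 2>0; P2→Q gives 9>2]
(B,R,Y): not NE [P1→A gives 3>0]
(C,P,X): not NE [P1→A gives 5>0; P2→R gives 6>3; P3→Y gives 4>1]
(C,P,Y): not NE [P1→A gives 8>1]
(C,Q,X): not NE [P1→B gives 7>2; P2→R gives 6>4]
(C,Q,Y): not NE [P3→X gives 6>2]
(C,R,X): not NE [P3→Y gives 10>7]
(C,R,Y): not NE [P1→A gives 3>0; P2→Q gives 7>5]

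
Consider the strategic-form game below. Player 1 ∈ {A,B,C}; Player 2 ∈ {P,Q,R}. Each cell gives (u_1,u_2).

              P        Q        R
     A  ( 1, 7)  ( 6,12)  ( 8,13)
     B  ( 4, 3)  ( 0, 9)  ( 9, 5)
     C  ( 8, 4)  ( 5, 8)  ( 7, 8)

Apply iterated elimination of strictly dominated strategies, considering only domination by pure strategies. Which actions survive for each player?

P2 drop P (Q beats it: A:12>7 B:9>3 C:8>4)
P1 drop C (A beats it: Q:6>5 R:8>7)
P1→{A,B} P2→{Q,R}

IESDS → P1:{A,B} P2:{Q,R}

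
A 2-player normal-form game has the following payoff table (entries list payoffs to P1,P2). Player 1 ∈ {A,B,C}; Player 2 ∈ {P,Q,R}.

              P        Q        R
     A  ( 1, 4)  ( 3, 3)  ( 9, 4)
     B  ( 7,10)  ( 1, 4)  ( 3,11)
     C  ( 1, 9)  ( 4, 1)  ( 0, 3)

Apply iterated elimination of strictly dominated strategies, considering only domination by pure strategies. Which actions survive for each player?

P2 drop Q (P beats it: A:4>3 B:10>4 C:9>1)
P1 drop C (B beats it: P:7>1 R:3>0)
P1→{A,B} P2→{P,R}

Remaining: P1:{A,B} P2:{P,R}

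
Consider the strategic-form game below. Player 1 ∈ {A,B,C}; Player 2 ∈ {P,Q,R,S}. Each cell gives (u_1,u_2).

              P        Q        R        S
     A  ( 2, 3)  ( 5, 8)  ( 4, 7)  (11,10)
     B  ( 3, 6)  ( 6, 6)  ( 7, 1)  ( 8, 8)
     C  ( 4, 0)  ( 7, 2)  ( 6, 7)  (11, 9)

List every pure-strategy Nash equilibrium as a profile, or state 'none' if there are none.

(A,P): not NE [P1→C gives 4>2; P2→S gives 10>3]
(A,Q): not NE [P1→C gives 7>5; P2→S gives 10>8]
(A,R): not NE [P1→B gives 7>4; P2→S gives 10>7]
(A,S): NE
(B,P): not NE [P1→C gives 4>3; P2→S gives 8>6]
(B,Q): not NE [P1→C gives 7>6; P2→S gives 8>6]
(B,R): not NE [P2→S gives 8>1]
(B,S): not NE [P1→C gives 11>8]
(C,P): not NE [P2→S gives 9>0]
(C,Q): not NE [P2→S gives 9>2]
(C,R): not NE [P1→B gives 7>6; P2→S gives 9>7]
(C,S): NE

PSNE = {(A,S), (C,S)}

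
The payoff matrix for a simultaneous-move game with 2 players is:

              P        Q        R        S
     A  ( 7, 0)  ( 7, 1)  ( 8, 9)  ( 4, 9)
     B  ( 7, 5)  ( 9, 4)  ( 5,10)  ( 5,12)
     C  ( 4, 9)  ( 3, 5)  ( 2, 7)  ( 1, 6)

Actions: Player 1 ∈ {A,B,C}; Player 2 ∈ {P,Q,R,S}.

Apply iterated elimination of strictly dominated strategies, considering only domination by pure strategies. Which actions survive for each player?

Survivors P1:{A,B} P2:{R,S}

P1 drop C (A beats it: P:7>4 Q:7>3 R:8>2 S:4>1)
P2 drop P (R beats it: A:9>0 B:10>5)
P2 drop Q (R beats it: A:9>1 B:10>4)
P1→{A,B} P2→{R,S}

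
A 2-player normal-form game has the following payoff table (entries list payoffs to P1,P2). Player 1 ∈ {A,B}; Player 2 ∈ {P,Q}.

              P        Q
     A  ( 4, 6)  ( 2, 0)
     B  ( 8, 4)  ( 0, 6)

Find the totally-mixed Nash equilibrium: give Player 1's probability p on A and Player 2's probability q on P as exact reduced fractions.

P1 indiff ⇒ q·4+(1-q)·2 = q·8+(1-q)·0 ⇒ q(-4) = (1-q)(-2) ⇒ q = 1/3
P2 indiff ⇒ p·6+(1-p)·4 = p·0+(1-p)·6 ⇒ p(6) = (1-p)(2) ⇒ p = 1/4

(p,q) = (1/4, 1/3)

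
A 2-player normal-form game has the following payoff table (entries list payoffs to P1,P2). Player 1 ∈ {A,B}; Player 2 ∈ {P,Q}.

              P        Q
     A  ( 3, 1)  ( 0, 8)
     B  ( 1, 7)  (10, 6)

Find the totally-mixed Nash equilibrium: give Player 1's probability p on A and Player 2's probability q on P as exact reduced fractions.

P1 indiff ⇒ q·3+(1-q)·0 = q·1+(1-q)·10 ⇒ q(2) = (1-q)(10) ⇒ q = 5/6
P2 indiff ⇒ p·1+(1-p)·7 = p·8+(1-p)·6 ⇒ p(-7) = (1-p)(-1) ⇒ p = 1/8

(p,q) = (1/8, 5/6)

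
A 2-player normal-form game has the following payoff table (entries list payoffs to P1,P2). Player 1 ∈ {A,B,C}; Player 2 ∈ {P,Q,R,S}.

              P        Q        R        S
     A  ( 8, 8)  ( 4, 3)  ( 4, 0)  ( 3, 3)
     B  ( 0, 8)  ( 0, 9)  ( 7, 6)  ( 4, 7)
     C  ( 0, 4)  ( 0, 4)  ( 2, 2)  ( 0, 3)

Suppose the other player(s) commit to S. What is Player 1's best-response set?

u_1(A vs S) = 3
u_1(B vs S) = 4
u_1(C vs S) = 0
max payoff 4 at {B}

P1 best: {B}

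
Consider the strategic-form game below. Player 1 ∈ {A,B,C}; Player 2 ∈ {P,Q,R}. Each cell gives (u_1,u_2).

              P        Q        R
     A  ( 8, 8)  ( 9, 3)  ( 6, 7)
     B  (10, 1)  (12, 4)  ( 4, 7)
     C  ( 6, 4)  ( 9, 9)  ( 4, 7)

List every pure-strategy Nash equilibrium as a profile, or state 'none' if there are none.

(A,P): not NE [P1→B gives 10>8]
(A,Q): not NE [P1→B gives 12>9; P2→P gives 8>3]
(A,R): not NE [P2→P gives 8>7]
(B,P): not NE [P2→R gives 7>1]
(B,Q): not NE [P2→R gives 7>4]
(B,R): not NE [P1→A gives 6>4]
(C,P): not NE [P1→B gives 10>6; P2→Q gives 9>4]
(C,Q): not NE [P1→B gives 12>9]
(C,R): not NE [P1→A gives 6>4; P2→Q gives 9>7]

PSNE: ∅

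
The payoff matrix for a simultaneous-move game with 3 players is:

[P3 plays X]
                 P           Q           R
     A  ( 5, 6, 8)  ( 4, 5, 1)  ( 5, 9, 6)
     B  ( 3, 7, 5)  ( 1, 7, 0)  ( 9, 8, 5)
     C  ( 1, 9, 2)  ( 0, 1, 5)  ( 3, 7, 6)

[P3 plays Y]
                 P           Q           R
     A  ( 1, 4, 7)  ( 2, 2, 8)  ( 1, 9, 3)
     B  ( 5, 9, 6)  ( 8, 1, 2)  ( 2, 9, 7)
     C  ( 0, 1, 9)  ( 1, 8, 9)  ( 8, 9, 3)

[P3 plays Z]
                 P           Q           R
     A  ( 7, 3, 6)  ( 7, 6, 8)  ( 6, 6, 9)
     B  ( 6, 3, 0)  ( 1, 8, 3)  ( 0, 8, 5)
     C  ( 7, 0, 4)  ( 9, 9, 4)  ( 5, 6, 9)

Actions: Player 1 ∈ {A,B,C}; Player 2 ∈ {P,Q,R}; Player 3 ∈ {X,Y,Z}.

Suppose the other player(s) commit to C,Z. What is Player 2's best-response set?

u_2(P vs C,Z) = 0
u_2(Q vs C,Z) = 9
u_2(R vs C,Z) = 6
max payoff 9 at {Q}

BR_2 = {Q}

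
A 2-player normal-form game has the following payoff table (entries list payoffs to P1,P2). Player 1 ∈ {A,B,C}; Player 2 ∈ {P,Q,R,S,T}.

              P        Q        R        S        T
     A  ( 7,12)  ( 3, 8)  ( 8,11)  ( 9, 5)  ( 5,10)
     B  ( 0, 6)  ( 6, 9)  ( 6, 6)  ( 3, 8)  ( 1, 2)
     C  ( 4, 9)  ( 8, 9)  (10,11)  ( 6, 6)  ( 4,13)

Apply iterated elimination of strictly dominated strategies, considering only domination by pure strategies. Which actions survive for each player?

P1 drop B (C beats it: P:4>0 Q:8>6 R:10>6 S:6>3 T:4>1)
P2 drop Q (R beats it: A:11>8 C:11>9)
P2 drop S (P beats it: A:12>5 C:9>6)
P1→{A,C} P2→{P,R,T}

Remaining: P1:{A,C} P2:{P,R,T}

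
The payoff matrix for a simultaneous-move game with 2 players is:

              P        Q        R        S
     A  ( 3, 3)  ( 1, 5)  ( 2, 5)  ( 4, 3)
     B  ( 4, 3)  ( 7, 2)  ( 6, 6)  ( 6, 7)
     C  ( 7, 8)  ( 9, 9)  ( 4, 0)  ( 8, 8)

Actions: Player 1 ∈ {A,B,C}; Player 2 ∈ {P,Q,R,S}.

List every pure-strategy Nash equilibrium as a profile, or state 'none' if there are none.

(A,P): not NE [P1→C gives 7>3; P2→R gives 5>3]
(A,Q): not NE [P1→C gives 9>1]
(A,R): not NE [P1→B gives 6>2]
(A,S): not NE [P1→C gives 8>4; P2→R gives 5>3]
(B,P): not NE [P1→C gives 7>4; P2→S gives 7>3]
(B,Q): not NE [P1→C gives 9>7; P2→S gives 7>2]
(B,R): not NE [P2→S gives 7>6]
(B,S): not NE [P1→C gives 8>6]
(C,P): not NE [P2→Q gives 9>8]
(C,Q): NE
(C,R): not NE [P1→B gives 6>4; P2→Q gives 9>0]
(C,S): not NE [P2→Q gives 9>8]

Nash profiles: (C,Q)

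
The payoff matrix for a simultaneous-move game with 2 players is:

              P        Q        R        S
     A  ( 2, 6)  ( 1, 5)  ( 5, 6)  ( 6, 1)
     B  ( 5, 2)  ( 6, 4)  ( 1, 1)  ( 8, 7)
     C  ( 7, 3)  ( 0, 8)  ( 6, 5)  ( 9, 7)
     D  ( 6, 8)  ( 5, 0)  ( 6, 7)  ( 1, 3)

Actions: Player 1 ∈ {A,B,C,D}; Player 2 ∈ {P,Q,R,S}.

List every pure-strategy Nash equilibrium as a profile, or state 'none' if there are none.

No pure NE.

(A,P): not NE [P1→C gives 7>2]
(A,Q): not NE [P1→B gives 6>1; P2→R gives 6>5]
(A,R): not NE [P1→D gives 6>5]
(A,S): not NE [P1→C gives 9>6; P2→R gives 6>1]
(B,P): not NE [P1→C gives 7>5; P2→S gives 7>2]
(B,Q): not NE [P2→S gives 7>4]
(B,R): not NE [P1→D gives 6>1; P2→S gives 7>1]
(B,S): not NE [P1→C gives 9>8]
(C,P): not NE [P2→Q gives 8>3]
(C,Q): not NE [P1→B gives 6>0]
(C,R): not NE [P2→Q gives 8>5]
(C,S): not NE [P2→Q gives 8>7]
(D,P): not NE [P1→C gives 7>6]
(D,Q): not NE [P1→B gives 6>5; P2→P gives 8>0]
(D,R): not NE [P2→P gives 8>7]
(D,S): not NE [P1→C gives 9>1; P2→P gives 8>3]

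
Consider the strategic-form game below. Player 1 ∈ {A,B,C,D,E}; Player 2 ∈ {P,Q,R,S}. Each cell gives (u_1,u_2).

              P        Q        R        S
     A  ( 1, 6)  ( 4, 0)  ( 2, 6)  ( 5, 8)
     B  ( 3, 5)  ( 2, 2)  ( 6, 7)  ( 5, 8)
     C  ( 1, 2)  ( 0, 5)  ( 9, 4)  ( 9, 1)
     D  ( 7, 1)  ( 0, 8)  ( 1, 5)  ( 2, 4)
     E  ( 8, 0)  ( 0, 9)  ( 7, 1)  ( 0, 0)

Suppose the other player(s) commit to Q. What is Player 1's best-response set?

u_1(A vs Q) = 4
u_1(B vs Q) = 2
u_1(C vs Q) = 0
u_1(D vs Q) = 0
u_1(E vs Q) = 0
max payoff 4 at {A}

BR_1 = {A}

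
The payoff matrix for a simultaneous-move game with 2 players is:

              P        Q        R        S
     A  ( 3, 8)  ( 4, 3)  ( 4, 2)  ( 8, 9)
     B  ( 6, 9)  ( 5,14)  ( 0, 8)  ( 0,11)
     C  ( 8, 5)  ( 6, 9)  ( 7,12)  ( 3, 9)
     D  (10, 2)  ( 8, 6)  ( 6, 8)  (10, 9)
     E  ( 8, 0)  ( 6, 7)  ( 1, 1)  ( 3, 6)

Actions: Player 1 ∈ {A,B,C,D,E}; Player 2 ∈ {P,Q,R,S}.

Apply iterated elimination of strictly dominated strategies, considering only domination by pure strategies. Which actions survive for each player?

Survivors P1:{C,D} P2:{R,S}

P1 drop A (D beats it: P:10>3 Q:8>4 R:6>4 S:10>8)
P1 drop B (C beats it: P:8>6 Q:6>5 R:7>0 S:3>0)
P1 drop E (D beats it: P:10>8 Q:8>6 R:6>1 S:10>3)
P2 drop P (Q beats it: C:9>5 D:6>2)
P2 drop Q (R beats it: C:12>9 D:8>6)
P1→{C,D} P2→{R,S}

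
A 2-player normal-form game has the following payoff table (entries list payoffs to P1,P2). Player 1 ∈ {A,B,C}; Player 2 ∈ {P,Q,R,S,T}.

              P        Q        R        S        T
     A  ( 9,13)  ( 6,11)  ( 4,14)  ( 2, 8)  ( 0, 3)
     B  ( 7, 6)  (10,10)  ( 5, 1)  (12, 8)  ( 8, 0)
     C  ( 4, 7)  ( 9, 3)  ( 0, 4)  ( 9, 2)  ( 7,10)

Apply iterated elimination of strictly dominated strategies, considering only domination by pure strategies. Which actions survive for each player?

P1 drop C (B beats it: P:7>4 Q:10>9 R:5>0 S:12>9 T:8>7)
P2 drop S (Q beats it: A:11>8 B:10>8)
P2 drop T (P beats it: A:13>3 B:6>0)
P1→{A,B} P2→{P,Q,R}

Remaining: P1:{A,B} P2:{P,Q,R}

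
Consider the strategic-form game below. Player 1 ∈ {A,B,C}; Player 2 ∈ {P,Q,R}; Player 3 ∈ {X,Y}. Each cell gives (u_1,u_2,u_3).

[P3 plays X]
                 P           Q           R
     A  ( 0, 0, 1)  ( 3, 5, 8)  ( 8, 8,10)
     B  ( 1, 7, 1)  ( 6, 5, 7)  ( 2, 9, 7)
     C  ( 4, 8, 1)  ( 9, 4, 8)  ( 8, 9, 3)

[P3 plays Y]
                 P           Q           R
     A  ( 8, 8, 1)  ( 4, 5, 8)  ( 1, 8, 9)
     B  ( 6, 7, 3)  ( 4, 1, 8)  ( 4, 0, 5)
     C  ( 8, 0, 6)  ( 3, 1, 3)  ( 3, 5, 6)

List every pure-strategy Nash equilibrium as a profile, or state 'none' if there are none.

(A,P,X): not NE [P1→C gives 4>0; P2→R gives 8>0]
(A,P,Y): NE
(A,Q,X): not NE [P1→C gives 9>3; P2→R gives 8>5]
(A,Q,Y): not NE [P2→R gives 8>5]
(A,R,X): NE
(A,R,Y): not NE [P1→B gives 4>1; P3→X gives 10>9]
(B,P,X): not NE [P1→C gives 4>1; P2→R gives 9>7; P3→Y gives 3>1]
(B,P,Y): not NE [P1→C gives 8>6]
(B,Q,X): not NE [P1→C gives 9>6; P2→R gives 9>5; P3→Y gives 8>7]
(B,Q,Y): not NE [P2→P gives 7>1]
(B,R,X): not NE [P1→C gives 8>2]
(B,R,Y): not NE [P2→P gives 7>0; P3→X gives 7>5]
(C,P,X): not NE [P2→R gives 9>8; P3→Y gives 6>1]
(C,P,Y): not NE [P2→R gives 5>0]
(C,Q,X): not NE [P2→R gives 9>4]
(C,Q,Y): not NE [P1→B gives 4>3; P2→R gives 5>1; P3→X gives 8>3]
(C,R,X): not NE [P3→Y gives 6>3]
(C,R,Y): not NE [P1→B gives 4>3]

NE set: (A,P,Y), (A,R,X)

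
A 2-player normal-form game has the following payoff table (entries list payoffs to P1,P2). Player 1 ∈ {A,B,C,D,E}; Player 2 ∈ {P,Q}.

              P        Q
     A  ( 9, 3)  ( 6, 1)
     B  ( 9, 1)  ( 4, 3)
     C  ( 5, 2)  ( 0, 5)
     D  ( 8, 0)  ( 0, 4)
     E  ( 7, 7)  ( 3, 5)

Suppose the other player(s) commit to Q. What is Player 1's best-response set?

u_1(A vs Q) = 6
u_1(B vs Q) = 4
u_1(C vs Q) = 0
u_1(D vs Q) = 0
u_1(E vs Q) = 3
max payoff 6 at {A}

BR_1 = {A}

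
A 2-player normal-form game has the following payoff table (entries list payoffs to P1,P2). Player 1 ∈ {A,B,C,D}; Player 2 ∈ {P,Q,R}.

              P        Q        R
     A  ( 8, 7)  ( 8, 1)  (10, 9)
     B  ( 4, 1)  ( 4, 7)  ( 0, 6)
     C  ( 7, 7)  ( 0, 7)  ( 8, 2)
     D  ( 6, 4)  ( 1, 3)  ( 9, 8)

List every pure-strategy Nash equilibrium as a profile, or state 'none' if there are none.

Nash profiles: (A,R)

(A,P): not NE [P2→R gives 9>7]
(A,Q): not NE [P2→R gives 9>1]
(A,R): NE
(B,P): not NE [P1→A gives 8>4; P2→Q gives 7>1]
(B,Q): not NE [P1→A gives 8>4]
(B,R): not NE [P1→A gives 10>0; P2→Q gives 7>6]
(C,P): not NE [P1→A gives 8>7]
(C,Q): not NE [P1→A gives 8>0]
(C,R): not NE [P1→A gives 10>8; P2→Q gives 7>2]
(D,P): not NE [P1→A gives 8>6; P2→R gives 8>4]
(D,Q): not NE [P1→A gives 8>1; P2→R gives 8>3]
(D,R): not NE [P1→A gives 10>9]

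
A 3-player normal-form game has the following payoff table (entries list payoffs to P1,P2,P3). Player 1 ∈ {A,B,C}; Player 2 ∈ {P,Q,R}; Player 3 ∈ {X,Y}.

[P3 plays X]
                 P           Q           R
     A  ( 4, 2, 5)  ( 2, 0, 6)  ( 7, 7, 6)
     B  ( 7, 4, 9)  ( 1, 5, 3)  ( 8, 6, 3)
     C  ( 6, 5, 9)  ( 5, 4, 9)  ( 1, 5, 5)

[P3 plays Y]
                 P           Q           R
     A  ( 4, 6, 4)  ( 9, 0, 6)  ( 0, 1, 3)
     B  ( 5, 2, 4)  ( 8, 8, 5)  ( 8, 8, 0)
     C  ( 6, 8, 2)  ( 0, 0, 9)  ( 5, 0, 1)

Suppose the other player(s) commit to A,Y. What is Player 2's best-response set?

P2 best: {P}

u_2(P vs A,Y) = 6
u_2(Q vs A,Y) = 0
u_2(R vs A,Y) = 1
max payoff 6 at {P}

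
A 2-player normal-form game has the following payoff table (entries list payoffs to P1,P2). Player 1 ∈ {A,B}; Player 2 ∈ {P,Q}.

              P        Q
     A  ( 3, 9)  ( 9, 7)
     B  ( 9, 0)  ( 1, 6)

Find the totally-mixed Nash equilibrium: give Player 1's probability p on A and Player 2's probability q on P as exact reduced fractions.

P1 mixes 3/4 on A; P2 mixes 4/7 on P

P1 indiff ⇒ q·3+(1-q)·9 = q·9+(1-q)·1 ⇒ q(-6) = (1-q)(-8) ⇒ q = 4/7
P2 indiff ⇒ p·9+(1-p)·0 = p·7+(1-p)·6 ⇒ p(2) = (1-p)(6) ⇒ p = 3/4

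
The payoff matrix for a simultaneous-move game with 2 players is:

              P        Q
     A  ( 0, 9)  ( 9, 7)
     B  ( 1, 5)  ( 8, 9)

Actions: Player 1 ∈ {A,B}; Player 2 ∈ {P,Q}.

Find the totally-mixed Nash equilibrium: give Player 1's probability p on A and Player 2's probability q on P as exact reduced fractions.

p=2/3, q=1/2

P1 indiff ⇒ q·0+(1-q)·9 = q·1+(1-q)·8 ⇒ q(-1) = (1-q)(-1) ⇒ q = 1/2
P2 indiff ⇒ p·9+(1-p)·5 = p·7+(1-p)·9 ⇒ p(2) = (1-p)(4) ⇒ p = 2/3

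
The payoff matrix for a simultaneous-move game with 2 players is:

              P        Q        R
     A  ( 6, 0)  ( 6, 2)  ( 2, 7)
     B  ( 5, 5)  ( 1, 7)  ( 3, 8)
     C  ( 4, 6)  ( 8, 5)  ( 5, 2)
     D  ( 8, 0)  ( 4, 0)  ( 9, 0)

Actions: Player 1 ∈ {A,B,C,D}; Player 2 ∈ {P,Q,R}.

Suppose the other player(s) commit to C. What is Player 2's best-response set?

argmax u_2 = {P}

u_2(P vs C) = 6
u_2(Q vs C) = 5
u_2(R vs C) = 2
max payoff 6 at {P}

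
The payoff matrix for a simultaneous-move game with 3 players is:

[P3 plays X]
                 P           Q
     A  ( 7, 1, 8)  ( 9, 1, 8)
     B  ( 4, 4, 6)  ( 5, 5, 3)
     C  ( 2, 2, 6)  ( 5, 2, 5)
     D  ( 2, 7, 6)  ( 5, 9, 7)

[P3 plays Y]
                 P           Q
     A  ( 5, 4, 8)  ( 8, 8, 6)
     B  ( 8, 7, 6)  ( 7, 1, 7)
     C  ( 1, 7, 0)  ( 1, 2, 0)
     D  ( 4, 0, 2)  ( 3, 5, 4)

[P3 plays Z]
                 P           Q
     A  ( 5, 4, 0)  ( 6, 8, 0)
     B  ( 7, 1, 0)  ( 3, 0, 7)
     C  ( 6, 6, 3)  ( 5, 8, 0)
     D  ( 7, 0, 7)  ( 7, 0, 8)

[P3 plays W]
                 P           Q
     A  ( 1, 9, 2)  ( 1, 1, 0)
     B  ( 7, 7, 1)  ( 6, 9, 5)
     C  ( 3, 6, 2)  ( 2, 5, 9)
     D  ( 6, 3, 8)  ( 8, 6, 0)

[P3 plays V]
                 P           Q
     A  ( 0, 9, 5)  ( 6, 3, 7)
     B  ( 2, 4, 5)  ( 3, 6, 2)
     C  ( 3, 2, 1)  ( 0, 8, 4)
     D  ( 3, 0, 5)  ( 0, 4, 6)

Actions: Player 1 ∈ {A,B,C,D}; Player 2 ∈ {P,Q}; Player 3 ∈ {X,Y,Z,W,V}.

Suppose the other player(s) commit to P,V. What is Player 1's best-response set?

u_1(A vs P,V) = 0
u_1(B vs P,V) = 2
u_1(C vs P,V) = 3
u_1(D vs P,V) = 3
max payoff 3 at {C,D}

argmax u_1 = {C,D}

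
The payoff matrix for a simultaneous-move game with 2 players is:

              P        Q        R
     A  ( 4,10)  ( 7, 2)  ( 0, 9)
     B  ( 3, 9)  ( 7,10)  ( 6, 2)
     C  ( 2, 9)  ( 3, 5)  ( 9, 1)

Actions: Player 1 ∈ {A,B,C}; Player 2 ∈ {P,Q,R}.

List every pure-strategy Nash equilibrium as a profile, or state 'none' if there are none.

(A,P): NE
(A,Q): not NE [P2→P gives 10>2]
(A,R): not NE [P1→C gives 9>0; P2→P gives 10>9]
(B,P): not NE [P1→A gives 4>3; P2→Q gives 10>9]
(B,Q): NE
(B,R): not NE [P1→C gives 9>6; P2→Q gives 10>2]
(C,P): not NE [P1→A gives 4>2]
(C,Q): not NE [P1→B gives 7>3; P2→P gives 9>5]
(C,R): not NE [P2→P gives 9>1]

Nash profiles: (A,P), (B,Q)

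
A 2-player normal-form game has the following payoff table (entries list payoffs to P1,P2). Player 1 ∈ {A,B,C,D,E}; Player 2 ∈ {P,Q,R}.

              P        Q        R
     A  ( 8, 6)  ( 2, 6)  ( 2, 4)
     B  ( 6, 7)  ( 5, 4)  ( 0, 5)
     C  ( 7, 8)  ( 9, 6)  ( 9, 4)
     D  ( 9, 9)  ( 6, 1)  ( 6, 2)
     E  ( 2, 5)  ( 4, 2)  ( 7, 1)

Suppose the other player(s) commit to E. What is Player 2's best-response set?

u_2(P vs E) = 5
u_2(Q vs E) = 2
u_2(R vs E) = 1
max payoff 5 at {P}

BR_2 = {P}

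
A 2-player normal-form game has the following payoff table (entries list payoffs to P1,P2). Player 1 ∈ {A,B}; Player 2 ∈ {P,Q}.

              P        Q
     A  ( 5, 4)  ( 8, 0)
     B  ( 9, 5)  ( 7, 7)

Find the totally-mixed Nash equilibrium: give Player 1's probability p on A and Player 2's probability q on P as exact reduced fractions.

(p,q) = (1/3, 1/5)

P1 indiff ⇒ q·5+(1-q)·8 = q·9+(1-q)·7 ⇒ q(-4) = (1-q)(-1) ⇒ q = 1/5
P2 indiff ⇒ p·4+(1-p)·5 = p·0+(1-p)·7 ⇒ p(4) = (1-p)(2) ⇒ p = 1/3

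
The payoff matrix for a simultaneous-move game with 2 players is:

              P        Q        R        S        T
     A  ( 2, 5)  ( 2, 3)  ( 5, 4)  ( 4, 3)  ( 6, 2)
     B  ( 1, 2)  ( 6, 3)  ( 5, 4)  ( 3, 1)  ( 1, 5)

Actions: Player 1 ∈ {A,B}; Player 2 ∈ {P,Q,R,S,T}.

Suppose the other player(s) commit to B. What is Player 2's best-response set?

u_2(P vs B) = 2
u_2(Q vs B) = 3
u_2(R vs B) = 4
u_2(S vs B) = 1
u_2(T vs B) = 5
max payoff 5 at {T}

P2 best: {T}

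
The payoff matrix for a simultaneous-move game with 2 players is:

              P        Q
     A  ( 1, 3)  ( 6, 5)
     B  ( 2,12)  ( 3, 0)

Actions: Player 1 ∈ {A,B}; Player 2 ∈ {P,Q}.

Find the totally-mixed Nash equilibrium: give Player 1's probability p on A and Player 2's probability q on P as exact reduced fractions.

P1 mixes 6/7 on A; P2 mixes 3/4 on P

P1 indiff ⇒ q·1+(1-q)·6 = q·2+(1-q)·3 ⇒ q(-1) = (1-q)(-3) ⇒ q = 3/4
P2 indiff ⇒ p·3+(1-p)·12 = p·5+(1-p)·0 ⇒ p(-2) = (1-p)(-12) ⇒ p = 6/7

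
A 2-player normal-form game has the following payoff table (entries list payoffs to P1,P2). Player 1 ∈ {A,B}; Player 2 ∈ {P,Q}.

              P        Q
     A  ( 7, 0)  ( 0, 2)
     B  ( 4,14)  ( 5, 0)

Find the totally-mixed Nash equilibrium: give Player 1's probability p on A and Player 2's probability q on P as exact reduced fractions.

P1 mixes 7/8 on A; P2 mixes 5/8 on P

P1 indiff ⇒ q·7+(1-q)·0 = q·4+(1-q)·5 ⇒ q(3) = (1-q)(5) ⇒ q = 5/8
P2 indiff ⇒ p·0+(1-p)·14 = p·2+(1-p)·0 ⇒ p(-2) = (1-p)(-14) ⇒ p = 7/8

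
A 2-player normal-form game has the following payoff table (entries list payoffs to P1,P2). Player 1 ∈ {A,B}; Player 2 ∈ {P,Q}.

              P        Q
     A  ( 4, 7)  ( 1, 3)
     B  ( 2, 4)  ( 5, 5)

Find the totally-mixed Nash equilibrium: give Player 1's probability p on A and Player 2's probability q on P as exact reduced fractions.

P1 indiff ⇒ q·4+(1-q)·1 = q·2+(1-q)·5 ⇒ q(2) = (1-q)(4) ⇒ q = 2/3
P2 indiff ⇒ p·7+(1-p)·4 = p·3+(1-p)·5 ⇒ p(4) = (1-p)(1) ⇒ p = 1/5

P1 mixes 1/5 on A; P2 mixes 2/3 on P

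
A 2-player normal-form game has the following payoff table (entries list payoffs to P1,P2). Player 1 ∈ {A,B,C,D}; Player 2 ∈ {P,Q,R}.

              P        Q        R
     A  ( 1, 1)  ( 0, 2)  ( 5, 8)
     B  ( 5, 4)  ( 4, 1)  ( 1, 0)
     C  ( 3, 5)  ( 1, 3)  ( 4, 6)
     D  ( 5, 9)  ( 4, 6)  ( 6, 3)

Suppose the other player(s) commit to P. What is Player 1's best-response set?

P1 best: {B,D}

u_1(A vs P) = 1
u_1(B vs P) = 5
u_1(C vs P) = 3
u_1(D vs P) = 5
max payoff 5 at {B,D}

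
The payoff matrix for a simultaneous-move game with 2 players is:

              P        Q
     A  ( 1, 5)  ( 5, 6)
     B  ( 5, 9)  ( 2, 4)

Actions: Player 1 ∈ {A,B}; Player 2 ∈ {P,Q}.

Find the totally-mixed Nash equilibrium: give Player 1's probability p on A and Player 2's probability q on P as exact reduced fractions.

(p,q) = (5/6, 3/7)

P1 indiff ⇒ q·1+(1-q)·5 = q·5+(1-q)·2 ⇒ q(-4) = (1-q)(-3) ⇒ q = 3/7
P2 indiff ⇒ p·5+(1-p)·9 = p·6+(1-p)·4 ⇒ p(-1) = (1-p)(-5) ⇒ p = 5/6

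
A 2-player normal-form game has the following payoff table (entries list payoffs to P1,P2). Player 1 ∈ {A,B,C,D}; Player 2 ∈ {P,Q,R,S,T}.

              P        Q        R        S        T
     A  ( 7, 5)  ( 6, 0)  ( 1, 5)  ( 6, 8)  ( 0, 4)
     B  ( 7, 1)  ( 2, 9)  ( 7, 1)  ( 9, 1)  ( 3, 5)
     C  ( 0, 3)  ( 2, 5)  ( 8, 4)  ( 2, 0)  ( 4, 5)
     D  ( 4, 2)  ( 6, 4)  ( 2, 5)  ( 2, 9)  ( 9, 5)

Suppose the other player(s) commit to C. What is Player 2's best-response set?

P2 best: {Q,T}

u_2(P vs C) = 3
u_2(Q vs C) = 5
u_2(R vs C) = 4
u_2(S vs C) = 0
u_2(T vs C) = 5
max payoff 5 at {Q,T}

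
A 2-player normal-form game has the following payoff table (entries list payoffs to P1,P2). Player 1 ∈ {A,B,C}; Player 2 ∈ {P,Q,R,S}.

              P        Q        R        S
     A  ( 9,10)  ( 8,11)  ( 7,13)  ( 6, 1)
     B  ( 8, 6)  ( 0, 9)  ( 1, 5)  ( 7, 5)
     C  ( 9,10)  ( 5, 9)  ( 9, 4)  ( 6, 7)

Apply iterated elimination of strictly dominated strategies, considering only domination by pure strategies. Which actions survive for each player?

Survivors P1:{A,C} P2:{P,Q,R}

P2 drop S (P beats it: A:10>1 B:6>5 C:10>7)
P1 drop B (A beats it: P:9>8 Q:8>0 R:7>1)
P1→{A,C} P2→{P,Q,R}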